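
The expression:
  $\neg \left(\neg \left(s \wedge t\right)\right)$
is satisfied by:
  {t: True, s: True}


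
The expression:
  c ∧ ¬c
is never true.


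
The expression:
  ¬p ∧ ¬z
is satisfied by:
  {p: False, z: False}


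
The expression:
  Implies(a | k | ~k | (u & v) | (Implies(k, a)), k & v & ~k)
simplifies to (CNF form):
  False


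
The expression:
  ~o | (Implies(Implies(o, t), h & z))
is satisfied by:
  {z: True, h: True, o: False, t: False}
  {z: True, h: False, o: False, t: False}
  {h: True, z: False, o: False, t: False}
  {z: False, h: False, o: False, t: False}
  {z: True, t: True, h: True, o: False}
  {z: True, t: True, h: False, o: False}
  {t: True, h: True, z: False, o: False}
  {t: True, z: False, h: False, o: False}
  {z: True, o: True, h: True, t: False}
  {z: True, o: True, h: False, t: False}
  {o: True, h: True, z: False, t: False}
  {o: True, z: False, h: False, t: False}
  {z: True, t: True, o: True, h: True}


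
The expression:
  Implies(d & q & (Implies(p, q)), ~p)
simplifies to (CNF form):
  ~d | ~p | ~q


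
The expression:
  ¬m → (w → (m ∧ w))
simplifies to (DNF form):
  m ∨ ¬w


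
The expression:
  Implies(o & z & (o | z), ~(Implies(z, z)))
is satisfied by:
  {o: False, z: False}
  {z: True, o: False}
  {o: True, z: False}


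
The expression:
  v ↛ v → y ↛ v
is always true.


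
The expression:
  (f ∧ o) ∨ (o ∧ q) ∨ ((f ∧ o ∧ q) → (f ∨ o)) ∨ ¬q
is always true.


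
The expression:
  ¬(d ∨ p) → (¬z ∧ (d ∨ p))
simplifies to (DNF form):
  d ∨ p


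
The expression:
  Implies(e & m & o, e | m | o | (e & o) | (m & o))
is always true.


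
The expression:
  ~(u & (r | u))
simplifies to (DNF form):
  ~u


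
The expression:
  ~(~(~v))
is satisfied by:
  {v: False}


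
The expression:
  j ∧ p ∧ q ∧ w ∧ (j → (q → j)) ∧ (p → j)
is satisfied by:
  {p: True, j: True, w: True, q: True}


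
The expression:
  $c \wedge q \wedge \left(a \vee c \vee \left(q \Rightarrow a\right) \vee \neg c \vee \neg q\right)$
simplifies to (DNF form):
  $c \wedge q$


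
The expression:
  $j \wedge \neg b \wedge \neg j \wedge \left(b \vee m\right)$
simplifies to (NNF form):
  $\text{False}$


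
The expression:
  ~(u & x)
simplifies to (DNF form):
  ~u | ~x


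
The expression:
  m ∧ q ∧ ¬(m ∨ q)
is never true.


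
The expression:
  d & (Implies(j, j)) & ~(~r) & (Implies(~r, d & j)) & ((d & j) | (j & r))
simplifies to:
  d & j & r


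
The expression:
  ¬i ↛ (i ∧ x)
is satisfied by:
  {i: False}


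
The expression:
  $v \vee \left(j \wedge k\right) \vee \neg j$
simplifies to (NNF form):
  $k \vee v \vee \neg j$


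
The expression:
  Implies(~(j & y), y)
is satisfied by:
  {y: True}


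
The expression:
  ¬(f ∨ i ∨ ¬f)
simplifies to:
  False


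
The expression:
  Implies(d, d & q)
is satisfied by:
  {q: True, d: False}
  {d: False, q: False}
  {d: True, q: True}


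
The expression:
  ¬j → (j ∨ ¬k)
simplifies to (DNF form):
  j ∨ ¬k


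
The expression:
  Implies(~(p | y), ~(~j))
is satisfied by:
  {y: True, p: True, j: True}
  {y: True, p: True, j: False}
  {y: True, j: True, p: False}
  {y: True, j: False, p: False}
  {p: True, j: True, y: False}
  {p: True, j: False, y: False}
  {j: True, p: False, y: False}


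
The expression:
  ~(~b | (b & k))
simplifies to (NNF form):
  b & ~k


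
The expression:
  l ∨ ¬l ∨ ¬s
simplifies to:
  True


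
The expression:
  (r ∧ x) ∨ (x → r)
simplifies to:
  r ∨ ¬x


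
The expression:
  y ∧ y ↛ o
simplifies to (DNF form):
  y ∧ ¬o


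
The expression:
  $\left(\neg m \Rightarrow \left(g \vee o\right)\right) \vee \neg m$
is always true.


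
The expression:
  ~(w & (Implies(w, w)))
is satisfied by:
  {w: False}


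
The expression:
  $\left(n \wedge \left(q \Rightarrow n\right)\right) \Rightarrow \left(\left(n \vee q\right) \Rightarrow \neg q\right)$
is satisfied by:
  {q: False, n: False}
  {n: True, q: False}
  {q: True, n: False}


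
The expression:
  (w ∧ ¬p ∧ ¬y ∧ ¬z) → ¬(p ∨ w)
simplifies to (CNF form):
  p ∨ y ∨ z ∨ ¬w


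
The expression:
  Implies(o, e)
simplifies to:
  e | ~o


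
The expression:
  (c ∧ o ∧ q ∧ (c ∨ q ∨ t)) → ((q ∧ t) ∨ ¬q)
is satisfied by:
  {t: True, o: False, c: False, q: False}
  {t: False, o: False, c: False, q: False}
  {t: True, q: True, o: False, c: False}
  {q: True, t: False, o: False, c: False}
  {t: True, c: True, q: False, o: False}
  {c: True, q: False, o: False, t: False}
  {t: True, q: True, c: True, o: False}
  {q: True, c: True, t: False, o: False}
  {t: True, o: True, q: False, c: False}
  {o: True, q: False, c: False, t: False}
  {t: True, q: True, o: True, c: False}
  {q: True, o: True, t: False, c: False}
  {t: True, c: True, o: True, q: False}
  {c: True, o: True, q: False, t: False}
  {t: True, q: True, c: True, o: True}


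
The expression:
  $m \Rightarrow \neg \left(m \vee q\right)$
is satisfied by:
  {m: False}


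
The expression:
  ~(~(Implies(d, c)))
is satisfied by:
  {c: True, d: False}
  {d: False, c: False}
  {d: True, c: True}


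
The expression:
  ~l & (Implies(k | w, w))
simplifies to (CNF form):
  ~l & (w | ~k)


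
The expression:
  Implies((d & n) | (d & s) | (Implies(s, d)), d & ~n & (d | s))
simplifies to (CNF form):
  (d | s) & (d | ~d) & (s | ~n) & (~d | ~n)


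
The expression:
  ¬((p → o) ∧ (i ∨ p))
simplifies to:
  (p ∧ ¬o) ∨ (¬i ∧ ¬p)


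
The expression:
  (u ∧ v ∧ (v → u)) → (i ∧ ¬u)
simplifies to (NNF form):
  ¬u ∨ ¬v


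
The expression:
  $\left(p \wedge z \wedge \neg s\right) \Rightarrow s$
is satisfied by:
  {s: True, p: False, z: False}
  {p: False, z: False, s: False}
  {z: True, s: True, p: False}
  {z: True, p: False, s: False}
  {s: True, p: True, z: False}
  {p: True, s: False, z: False}
  {z: True, p: True, s: True}


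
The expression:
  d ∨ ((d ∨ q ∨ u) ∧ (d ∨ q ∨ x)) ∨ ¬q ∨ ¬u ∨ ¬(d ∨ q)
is always true.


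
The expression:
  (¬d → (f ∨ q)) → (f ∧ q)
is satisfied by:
  {q: True, f: True, d: False}
  {q: True, f: True, d: True}
  {d: False, f: False, q: False}


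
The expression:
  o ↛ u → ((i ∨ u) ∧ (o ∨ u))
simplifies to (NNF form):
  i ∨ u ∨ ¬o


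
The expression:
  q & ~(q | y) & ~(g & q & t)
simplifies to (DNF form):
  False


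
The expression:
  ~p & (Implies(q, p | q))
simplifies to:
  ~p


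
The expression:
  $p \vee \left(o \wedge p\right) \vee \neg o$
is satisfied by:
  {p: True, o: False}
  {o: False, p: False}
  {o: True, p: True}


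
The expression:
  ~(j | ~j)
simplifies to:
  False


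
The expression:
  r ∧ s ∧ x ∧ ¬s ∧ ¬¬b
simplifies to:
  False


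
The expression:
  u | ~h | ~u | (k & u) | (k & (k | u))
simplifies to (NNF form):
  True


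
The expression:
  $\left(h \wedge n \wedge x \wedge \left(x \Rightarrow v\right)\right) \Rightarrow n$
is always true.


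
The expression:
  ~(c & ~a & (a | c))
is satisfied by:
  {a: True, c: False}
  {c: False, a: False}
  {c: True, a: True}


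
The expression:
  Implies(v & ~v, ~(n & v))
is always true.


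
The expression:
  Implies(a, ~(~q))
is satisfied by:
  {q: True, a: False}
  {a: False, q: False}
  {a: True, q: True}


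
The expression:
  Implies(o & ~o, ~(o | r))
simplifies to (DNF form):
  True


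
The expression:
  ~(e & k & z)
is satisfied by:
  {k: False, z: False, e: False}
  {e: True, k: False, z: False}
  {z: True, k: False, e: False}
  {e: True, z: True, k: False}
  {k: True, e: False, z: False}
  {e: True, k: True, z: False}
  {z: True, k: True, e: False}


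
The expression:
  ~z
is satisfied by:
  {z: False}


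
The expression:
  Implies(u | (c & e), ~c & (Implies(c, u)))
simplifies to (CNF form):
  (~c | ~e) & (~c | ~u)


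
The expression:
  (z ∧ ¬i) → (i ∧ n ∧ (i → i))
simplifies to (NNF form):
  i ∨ ¬z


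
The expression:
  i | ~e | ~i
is always true.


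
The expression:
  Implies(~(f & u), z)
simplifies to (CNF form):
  (f | z) & (u | z)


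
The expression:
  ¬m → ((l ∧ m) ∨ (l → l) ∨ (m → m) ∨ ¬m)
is always true.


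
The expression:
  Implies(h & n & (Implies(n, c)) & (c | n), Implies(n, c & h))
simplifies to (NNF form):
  True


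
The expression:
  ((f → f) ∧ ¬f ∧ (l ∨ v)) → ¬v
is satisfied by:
  {f: True, v: False}
  {v: False, f: False}
  {v: True, f: True}


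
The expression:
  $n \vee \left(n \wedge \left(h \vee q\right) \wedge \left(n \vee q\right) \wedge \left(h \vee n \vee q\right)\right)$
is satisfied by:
  {n: True}


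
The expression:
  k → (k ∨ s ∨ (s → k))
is always true.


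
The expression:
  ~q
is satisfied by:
  {q: False}


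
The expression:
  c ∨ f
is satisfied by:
  {c: True, f: True}
  {c: True, f: False}
  {f: True, c: False}


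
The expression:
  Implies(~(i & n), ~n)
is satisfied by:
  {i: True, n: False}
  {n: False, i: False}
  {n: True, i: True}


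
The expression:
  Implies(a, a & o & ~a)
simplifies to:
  ~a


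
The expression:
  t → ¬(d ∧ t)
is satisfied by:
  {t: False, d: False}
  {d: True, t: False}
  {t: True, d: False}


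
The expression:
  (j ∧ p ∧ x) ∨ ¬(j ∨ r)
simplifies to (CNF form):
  (j ∨ ¬r) ∧ (p ∨ ¬j) ∧ (x ∨ ¬j)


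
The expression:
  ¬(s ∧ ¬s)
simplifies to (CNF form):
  True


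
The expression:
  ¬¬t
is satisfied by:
  {t: True}


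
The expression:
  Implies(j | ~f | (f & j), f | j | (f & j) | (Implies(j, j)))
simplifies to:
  True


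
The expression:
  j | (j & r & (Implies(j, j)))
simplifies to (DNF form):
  j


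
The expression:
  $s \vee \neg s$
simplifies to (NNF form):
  $\text{True}$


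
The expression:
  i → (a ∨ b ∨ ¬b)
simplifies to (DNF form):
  True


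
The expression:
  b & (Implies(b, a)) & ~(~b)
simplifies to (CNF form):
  a & b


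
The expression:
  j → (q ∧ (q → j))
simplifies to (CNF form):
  q ∨ ¬j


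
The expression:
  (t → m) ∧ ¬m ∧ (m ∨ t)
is never true.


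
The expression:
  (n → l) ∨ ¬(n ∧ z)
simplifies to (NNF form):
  l ∨ ¬n ∨ ¬z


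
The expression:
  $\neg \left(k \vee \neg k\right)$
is never true.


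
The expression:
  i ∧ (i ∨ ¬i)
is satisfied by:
  {i: True}


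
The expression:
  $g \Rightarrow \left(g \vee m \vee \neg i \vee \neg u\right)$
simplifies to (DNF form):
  $\text{True}$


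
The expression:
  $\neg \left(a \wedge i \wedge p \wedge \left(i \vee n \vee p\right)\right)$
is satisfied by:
  {p: False, a: False, i: False}
  {i: True, p: False, a: False}
  {a: True, p: False, i: False}
  {i: True, a: True, p: False}
  {p: True, i: False, a: False}
  {i: True, p: True, a: False}
  {a: True, p: True, i: False}


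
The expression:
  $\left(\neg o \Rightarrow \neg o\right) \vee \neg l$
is always true.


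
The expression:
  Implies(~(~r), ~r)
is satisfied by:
  {r: False}


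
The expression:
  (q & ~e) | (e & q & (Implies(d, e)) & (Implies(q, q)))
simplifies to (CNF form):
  q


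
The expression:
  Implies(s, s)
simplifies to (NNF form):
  True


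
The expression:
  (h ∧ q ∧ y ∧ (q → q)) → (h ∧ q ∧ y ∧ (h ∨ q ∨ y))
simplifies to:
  True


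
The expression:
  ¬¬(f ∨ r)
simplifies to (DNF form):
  f ∨ r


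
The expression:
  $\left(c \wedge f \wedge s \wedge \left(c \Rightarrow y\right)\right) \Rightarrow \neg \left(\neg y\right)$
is always true.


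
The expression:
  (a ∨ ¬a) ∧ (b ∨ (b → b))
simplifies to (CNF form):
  True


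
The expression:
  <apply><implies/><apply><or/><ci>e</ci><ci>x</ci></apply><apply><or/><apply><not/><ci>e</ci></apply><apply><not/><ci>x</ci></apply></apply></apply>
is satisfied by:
  {e: False, x: False}
  {x: True, e: False}
  {e: True, x: False}


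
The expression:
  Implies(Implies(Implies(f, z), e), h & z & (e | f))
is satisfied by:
  {h: True, z: True, e: False, f: False}
  {z: True, h: False, e: False, f: False}
  {h: True, f: True, z: True, e: False}
  {f: True, z: True, h: False, e: False}
  {h: True, f: False, z: False, e: False}
  {f: False, z: False, e: False, h: False}
  {e: True, h: True, z: True, f: False}
  {f: True, e: True, h: True, z: True}


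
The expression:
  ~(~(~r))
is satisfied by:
  {r: False}


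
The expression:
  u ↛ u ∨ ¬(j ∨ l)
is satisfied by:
  {l: False, j: False}


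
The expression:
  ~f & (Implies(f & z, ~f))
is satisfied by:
  {f: False}


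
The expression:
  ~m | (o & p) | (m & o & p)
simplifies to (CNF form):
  (o | ~m) & (p | ~m)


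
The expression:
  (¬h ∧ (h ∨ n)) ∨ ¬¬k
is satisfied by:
  {n: True, k: True, h: False}
  {k: True, h: False, n: False}
  {n: True, k: True, h: True}
  {k: True, h: True, n: False}
  {n: True, h: False, k: False}


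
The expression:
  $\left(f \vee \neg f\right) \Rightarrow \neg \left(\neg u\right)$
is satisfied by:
  {u: True}


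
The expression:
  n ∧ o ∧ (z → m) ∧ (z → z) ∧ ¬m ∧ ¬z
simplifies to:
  n ∧ o ∧ ¬m ∧ ¬z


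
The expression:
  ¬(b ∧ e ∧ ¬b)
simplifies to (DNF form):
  True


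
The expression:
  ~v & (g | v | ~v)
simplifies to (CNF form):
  ~v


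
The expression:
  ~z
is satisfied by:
  {z: False}


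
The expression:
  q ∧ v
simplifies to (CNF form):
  q ∧ v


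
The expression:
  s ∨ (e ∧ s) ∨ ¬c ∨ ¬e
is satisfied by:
  {s: True, c: False, e: False}
  {c: False, e: False, s: False}
  {e: True, s: True, c: False}
  {e: True, c: False, s: False}
  {s: True, c: True, e: False}
  {c: True, s: False, e: False}
  {e: True, c: True, s: True}


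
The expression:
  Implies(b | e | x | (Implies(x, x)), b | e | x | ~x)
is always true.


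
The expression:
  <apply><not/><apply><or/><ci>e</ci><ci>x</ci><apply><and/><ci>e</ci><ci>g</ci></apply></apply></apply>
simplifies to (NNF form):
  <apply><and/><apply><not/><ci>e</ci></apply><apply><not/><ci>x</ci></apply></apply>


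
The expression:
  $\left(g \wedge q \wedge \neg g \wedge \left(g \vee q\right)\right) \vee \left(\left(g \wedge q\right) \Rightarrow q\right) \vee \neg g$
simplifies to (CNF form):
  $\text{True}$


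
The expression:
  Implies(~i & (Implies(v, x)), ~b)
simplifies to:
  i | ~b | (v & ~x)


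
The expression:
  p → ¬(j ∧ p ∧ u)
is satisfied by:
  {p: False, u: False, j: False}
  {j: True, p: False, u: False}
  {u: True, p: False, j: False}
  {j: True, u: True, p: False}
  {p: True, j: False, u: False}
  {j: True, p: True, u: False}
  {u: True, p: True, j: False}


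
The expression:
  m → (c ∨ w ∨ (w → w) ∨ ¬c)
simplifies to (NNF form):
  True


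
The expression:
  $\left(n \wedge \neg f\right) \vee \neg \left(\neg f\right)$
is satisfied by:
  {n: True, f: True}
  {n: True, f: False}
  {f: True, n: False}


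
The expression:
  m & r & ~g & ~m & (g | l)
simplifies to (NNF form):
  False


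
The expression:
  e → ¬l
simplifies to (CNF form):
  ¬e ∨ ¬l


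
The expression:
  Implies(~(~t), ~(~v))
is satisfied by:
  {v: True, t: False}
  {t: False, v: False}
  {t: True, v: True}


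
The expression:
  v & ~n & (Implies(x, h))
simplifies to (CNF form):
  v & ~n & (h | ~x)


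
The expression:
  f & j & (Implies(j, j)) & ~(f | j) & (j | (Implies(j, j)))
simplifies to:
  False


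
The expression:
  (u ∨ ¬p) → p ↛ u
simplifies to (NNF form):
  p ∧ ¬u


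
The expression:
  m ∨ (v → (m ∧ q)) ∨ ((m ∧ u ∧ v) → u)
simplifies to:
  True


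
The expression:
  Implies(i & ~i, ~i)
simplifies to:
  True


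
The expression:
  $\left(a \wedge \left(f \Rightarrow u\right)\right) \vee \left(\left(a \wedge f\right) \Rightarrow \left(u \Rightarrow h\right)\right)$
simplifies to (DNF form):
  $\text{True}$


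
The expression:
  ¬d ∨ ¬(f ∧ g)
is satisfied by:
  {g: False, d: False, f: False}
  {f: True, g: False, d: False}
  {d: True, g: False, f: False}
  {f: True, d: True, g: False}
  {g: True, f: False, d: False}
  {f: True, g: True, d: False}
  {d: True, g: True, f: False}


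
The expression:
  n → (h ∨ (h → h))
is always true.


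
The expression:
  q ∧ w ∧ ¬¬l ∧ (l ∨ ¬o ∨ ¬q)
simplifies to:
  l ∧ q ∧ w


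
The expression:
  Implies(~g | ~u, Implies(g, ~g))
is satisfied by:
  {u: True, g: False}
  {g: False, u: False}
  {g: True, u: True}


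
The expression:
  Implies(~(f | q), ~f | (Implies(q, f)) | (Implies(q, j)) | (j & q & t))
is always true.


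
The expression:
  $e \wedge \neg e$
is never true.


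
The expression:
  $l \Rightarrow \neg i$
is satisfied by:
  {l: False, i: False}
  {i: True, l: False}
  {l: True, i: False}


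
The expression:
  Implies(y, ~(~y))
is always true.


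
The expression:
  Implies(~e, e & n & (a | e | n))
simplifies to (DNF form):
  e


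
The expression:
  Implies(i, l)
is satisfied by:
  {l: True, i: False}
  {i: False, l: False}
  {i: True, l: True}


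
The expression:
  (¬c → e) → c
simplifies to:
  c ∨ ¬e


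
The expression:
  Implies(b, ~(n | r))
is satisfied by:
  {n: False, b: False, r: False}
  {r: True, n: False, b: False}
  {n: True, r: False, b: False}
  {r: True, n: True, b: False}
  {b: True, r: False, n: False}


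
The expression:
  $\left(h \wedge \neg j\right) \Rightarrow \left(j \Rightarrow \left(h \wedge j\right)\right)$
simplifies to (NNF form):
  $\text{True}$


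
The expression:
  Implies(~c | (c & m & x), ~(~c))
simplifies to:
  c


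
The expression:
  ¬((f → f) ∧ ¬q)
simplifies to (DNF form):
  q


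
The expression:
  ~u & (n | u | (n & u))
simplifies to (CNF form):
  n & ~u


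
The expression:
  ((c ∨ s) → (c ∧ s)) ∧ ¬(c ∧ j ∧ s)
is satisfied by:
  {j: False, s: False, c: False}
  {j: True, s: False, c: False}
  {s: True, c: True, j: False}


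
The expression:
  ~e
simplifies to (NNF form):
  ~e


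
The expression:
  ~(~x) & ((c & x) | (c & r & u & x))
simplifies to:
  c & x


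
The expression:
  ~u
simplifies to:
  ~u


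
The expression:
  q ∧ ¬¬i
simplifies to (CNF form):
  i ∧ q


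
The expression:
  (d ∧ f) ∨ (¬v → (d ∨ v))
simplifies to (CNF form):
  d ∨ v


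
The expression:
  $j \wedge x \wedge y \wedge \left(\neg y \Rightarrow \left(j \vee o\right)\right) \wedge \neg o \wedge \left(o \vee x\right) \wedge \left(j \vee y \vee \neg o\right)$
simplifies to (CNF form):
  $j \wedge x \wedge y \wedge \neg o$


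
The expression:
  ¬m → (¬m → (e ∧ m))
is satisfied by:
  {m: True}


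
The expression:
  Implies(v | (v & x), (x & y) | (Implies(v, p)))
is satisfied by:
  {x: True, p: True, y: True, v: False}
  {x: True, p: True, y: False, v: False}
  {p: True, y: True, v: False, x: False}
  {p: True, y: False, v: False, x: False}
  {x: True, y: True, v: False, p: False}
  {x: True, y: False, v: False, p: False}
  {y: True, x: False, v: False, p: False}
  {y: False, x: False, v: False, p: False}
  {x: True, p: True, v: True, y: True}
  {x: True, p: True, v: True, y: False}
  {p: True, v: True, y: True, x: False}
  {p: True, v: True, y: False, x: False}
  {x: True, v: True, y: True, p: False}


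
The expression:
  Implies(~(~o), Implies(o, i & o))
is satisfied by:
  {i: True, o: False}
  {o: False, i: False}
  {o: True, i: True}


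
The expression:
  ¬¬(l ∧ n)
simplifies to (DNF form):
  l ∧ n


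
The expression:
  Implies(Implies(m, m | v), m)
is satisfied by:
  {m: True}


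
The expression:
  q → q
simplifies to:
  True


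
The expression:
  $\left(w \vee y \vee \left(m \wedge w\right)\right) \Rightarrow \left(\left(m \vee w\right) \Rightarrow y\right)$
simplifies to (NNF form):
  $y \vee \neg w$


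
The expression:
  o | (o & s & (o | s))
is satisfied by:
  {o: True}


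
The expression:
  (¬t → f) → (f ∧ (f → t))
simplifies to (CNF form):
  (f ∨ ¬f) ∧ (f ∨ ¬t) ∧ (t ∨ ¬f) ∧ (t ∨ ¬t)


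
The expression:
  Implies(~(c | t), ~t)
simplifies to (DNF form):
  True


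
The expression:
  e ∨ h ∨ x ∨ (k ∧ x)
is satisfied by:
  {x: True, e: True, h: True}
  {x: True, e: True, h: False}
  {x: True, h: True, e: False}
  {x: True, h: False, e: False}
  {e: True, h: True, x: False}
  {e: True, h: False, x: False}
  {h: True, e: False, x: False}


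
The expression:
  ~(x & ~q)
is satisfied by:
  {q: True, x: False}
  {x: False, q: False}
  {x: True, q: True}


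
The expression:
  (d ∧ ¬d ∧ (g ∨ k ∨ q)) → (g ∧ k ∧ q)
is always true.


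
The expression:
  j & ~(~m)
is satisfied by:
  {m: True, j: True}


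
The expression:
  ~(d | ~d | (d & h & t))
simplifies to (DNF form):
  False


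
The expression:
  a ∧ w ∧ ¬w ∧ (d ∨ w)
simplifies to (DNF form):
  False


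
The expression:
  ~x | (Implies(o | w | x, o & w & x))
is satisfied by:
  {o: True, w: True, x: False}
  {o: True, w: False, x: False}
  {w: True, o: False, x: False}
  {o: False, w: False, x: False}
  {x: True, o: True, w: True}


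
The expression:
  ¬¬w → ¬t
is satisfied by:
  {w: False, t: False}
  {t: True, w: False}
  {w: True, t: False}


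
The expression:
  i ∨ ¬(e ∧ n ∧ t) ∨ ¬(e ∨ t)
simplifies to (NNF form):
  i ∨ ¬e ∨ ¬n ∨ ¬t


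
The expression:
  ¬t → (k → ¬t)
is always true.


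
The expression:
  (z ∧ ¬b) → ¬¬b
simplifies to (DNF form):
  b ∨ ¬z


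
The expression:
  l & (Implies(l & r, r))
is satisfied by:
  {l: True}


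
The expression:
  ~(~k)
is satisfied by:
  {k: True}


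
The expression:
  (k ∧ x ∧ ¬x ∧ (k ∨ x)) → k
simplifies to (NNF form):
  True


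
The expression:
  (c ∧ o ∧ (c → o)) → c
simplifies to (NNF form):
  True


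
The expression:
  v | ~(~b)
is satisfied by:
  {b: True, v: True}
  {b: True, v: False}
  {v: True, b: False}


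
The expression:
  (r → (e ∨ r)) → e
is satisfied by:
  {e: True}


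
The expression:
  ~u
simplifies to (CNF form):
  ~u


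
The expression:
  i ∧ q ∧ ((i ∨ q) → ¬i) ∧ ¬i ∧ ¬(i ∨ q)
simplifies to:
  False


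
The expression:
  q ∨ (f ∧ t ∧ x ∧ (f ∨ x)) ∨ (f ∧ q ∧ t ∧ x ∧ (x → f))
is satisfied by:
  {q: True, f: True, x: True, t: True}
  {q: True, f: True, x: True, t: False}
  {q: True, f: True, t: True, x: False}
  {q: True, f: True, t: False, x: False}
  {q: True, x: True, t: True, f: False}
  {q: True, x: True, t: False, f: False}
  {q: True, x: False, t: True, f: False}
  {q: True, x: False, t: False, f: False}
  {f: True, x: True, t: True, q: False}


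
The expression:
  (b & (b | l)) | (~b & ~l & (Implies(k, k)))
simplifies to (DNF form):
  b | ~l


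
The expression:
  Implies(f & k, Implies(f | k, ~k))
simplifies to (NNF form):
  ~f | ~k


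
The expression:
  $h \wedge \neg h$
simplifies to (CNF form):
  $\text{False}$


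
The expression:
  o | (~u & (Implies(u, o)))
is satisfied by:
  {o: True, u: False}
  {u: False, o: False}
  {u: True, o: True}


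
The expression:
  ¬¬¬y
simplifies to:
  ¬y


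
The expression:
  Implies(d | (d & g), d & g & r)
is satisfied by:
  {r: True, g: True, d: False}
  {r: True, g: False, d: False}
  {g: True, r: False, d: False}
  {r: False, g: False, d: False}
  {r: True, d: True, g: True}


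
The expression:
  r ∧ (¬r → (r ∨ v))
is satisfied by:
  {r: True}


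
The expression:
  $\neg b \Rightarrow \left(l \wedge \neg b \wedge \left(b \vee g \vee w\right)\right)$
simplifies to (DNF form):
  $b \vee \left(g \wedge l\right) \vee \left(l \wedge w\right)$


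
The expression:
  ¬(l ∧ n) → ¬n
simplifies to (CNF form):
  l ∨ ¬n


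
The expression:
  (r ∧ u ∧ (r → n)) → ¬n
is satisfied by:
  {u: False, n: False, r: False}
  {r: True, u: False, n: False}
  {n: True, u: False, r: False}
  {r: True, n: True, u: False}
  {u: True, r: False, n: False}
  {r: True, u: True, n: False}
  {n: True, u: True, r: False}


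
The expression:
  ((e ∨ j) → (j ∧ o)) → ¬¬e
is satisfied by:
  {e: True, j: True, o: False}
  {e: True, o: False, j: False}
  {e: True, j: True, o: True}
  {e: True, o: True, j: False}
  {j: True, o: False, e: False}


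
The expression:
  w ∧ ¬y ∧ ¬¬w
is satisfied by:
  {w: True, y: False}


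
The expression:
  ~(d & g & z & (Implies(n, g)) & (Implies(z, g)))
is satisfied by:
  {g: False, z: False, d: False}
  {d: True, g: False, z: False}
  {z: True, g: False, d: False}
  {d: True, z: True, g: False}
  {g: True, d: False, z: False}
  {d: True, g: True, z: False}
  {z: True, g: True, d: False}


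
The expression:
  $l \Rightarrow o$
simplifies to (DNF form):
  $o \vee \neg l$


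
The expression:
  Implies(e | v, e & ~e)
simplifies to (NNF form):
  ~e & ~v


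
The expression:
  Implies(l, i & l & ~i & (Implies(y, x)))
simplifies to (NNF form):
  ~l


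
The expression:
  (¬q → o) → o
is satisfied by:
  {o: True, q: False}
  {q: False, o: False}
  {q: True, o: True}


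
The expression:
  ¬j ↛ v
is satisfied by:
  {v: True, j: False}
  {j: False, v: False}
  {j: True, v: True}


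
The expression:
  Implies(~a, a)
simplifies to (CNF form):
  a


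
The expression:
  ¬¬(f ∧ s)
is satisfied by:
  {s: True, f: True}


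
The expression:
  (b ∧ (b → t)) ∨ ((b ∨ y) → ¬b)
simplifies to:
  t ∨ ¬b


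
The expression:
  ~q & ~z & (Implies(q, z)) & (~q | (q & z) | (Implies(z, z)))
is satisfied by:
  {q: False, z: False}


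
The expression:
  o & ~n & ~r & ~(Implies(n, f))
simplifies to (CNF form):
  False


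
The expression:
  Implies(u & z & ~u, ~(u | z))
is always true.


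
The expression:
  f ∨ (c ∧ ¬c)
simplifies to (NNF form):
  f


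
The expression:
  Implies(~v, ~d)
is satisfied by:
  {v: True, d: False}
  {d: False, v: False}
  {d: True, v: True}


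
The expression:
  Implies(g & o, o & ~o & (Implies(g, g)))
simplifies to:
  ~g | ~o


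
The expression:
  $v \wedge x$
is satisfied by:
  {x: True, v: True}


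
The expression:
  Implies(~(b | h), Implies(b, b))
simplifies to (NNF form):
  True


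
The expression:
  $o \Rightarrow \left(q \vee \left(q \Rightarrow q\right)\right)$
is always true.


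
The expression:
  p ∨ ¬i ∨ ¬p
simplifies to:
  True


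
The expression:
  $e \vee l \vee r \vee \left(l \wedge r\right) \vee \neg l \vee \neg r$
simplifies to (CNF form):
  $\text{True}$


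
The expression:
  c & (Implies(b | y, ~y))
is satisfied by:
  {c: True, y: False}


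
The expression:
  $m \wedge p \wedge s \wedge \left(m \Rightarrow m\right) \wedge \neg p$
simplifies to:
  $\text{False}$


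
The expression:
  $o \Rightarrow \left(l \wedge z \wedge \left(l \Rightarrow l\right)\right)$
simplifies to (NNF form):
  $\left(l \wedge z\right) \vee \neg o$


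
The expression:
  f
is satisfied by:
  {f: True}


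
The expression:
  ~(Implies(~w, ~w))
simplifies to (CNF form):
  False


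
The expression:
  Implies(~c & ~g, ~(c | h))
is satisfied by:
  {g: True, c: True, h: False}
  {g: True, h: False, c: False}
  {c: True, h: False, g: False}
  {c: False, h: False, g: False}
  {g: True, c: True, h: True}
  {g: True, h: True, c: False}
  {c: True, h: True, g: False}


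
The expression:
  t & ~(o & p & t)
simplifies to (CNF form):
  t & (~o | ~p)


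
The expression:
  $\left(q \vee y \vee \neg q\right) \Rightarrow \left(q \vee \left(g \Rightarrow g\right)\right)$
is always true.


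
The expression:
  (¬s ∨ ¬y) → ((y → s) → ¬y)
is always true.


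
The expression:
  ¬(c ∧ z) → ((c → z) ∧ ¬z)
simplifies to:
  (c ∧ z) ∨ (¬c ∧ ¬z)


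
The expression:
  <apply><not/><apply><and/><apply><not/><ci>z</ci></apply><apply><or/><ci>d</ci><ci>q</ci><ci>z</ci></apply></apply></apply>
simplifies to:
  <apply><or/><ci>z</ci><apply><and/><apply><not/><ci>d</ci></apply><apply><not/><ci>q</ci></apply></apply></apply>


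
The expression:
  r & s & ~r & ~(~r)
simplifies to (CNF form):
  False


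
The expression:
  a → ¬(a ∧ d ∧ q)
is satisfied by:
  {q: False, d: False, a: False}
  {a: True, q: False, d: False}
  {d: True, q: False, a: False}
  {a: True, d: True, q: False}
  {q: True, a: False, d: False}
  {a: True, q: True, d: False}
  {d: True, q: True, a: False}


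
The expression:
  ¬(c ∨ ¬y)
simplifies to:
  y ∧ ¬c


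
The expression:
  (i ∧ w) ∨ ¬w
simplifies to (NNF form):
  i ∨ ¬w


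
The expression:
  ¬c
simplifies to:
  ¬c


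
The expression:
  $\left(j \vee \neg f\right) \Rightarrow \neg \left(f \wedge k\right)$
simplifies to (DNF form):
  $\neg f \vee \neg j \vee \neg k$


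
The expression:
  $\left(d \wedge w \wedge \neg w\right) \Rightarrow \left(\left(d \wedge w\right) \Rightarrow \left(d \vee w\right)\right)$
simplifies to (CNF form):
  $\text{True}$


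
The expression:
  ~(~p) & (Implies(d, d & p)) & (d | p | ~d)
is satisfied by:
  {p: True}


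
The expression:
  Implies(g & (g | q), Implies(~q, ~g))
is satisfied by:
  {q: True, g: False}
  {g: False, q: False}
  {g: True, q: True}


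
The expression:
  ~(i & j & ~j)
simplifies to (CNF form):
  True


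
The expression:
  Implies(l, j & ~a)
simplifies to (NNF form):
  ~l | (j & ~a)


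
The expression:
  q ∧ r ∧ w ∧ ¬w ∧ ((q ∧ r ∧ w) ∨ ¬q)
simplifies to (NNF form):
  False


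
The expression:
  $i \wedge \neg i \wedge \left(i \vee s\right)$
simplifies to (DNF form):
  $\text{False}$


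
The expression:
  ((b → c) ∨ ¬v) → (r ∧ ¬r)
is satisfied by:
  {b: True, v: True, c: False}


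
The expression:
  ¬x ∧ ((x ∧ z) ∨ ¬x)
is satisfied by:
  {x: False}


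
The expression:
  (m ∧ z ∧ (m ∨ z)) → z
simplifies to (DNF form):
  True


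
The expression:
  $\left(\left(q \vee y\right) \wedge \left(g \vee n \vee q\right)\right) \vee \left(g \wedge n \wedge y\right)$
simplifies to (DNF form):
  $q \vee \left(g \wedge y\right) \vee \left(n \wedge y\right)$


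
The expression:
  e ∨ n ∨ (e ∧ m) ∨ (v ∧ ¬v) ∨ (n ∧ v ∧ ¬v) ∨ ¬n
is always true.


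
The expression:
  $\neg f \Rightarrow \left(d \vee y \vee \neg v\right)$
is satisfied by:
  {y: True, d: True, f: True, v: False}
  {y: True, d: True, f: False, v: False}
  {y: True, f: True, v: False, d: False}
  {y: True, f: False, v: False, d: False}
  {d: True, f: True, v: False, y: False}
  {d: True, f: False, v: False, y: False}
  {f: True, d: False, v: False, y: False}
  {f: False, d: False, v: False, y: False}
  {y: True, d: True, v: True, f: True}
  {y: True, d: True, v: True, f: False}
  {y: True, v: True, f: True, d: False}
  {y: True, v: True, f: False, d: False}
  {v: True, d: True, f: True, y: False}
  {v: True, d: True, f: False, y: False}
  {v: True, f: True, d: False, y: False}


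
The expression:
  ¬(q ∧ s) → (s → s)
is always true.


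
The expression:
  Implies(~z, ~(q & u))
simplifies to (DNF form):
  z | ~q | ~u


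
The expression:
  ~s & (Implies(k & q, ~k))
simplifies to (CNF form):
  ~s & (~k | ~q)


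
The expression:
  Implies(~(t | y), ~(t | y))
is always true.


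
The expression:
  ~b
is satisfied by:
  {b: False}


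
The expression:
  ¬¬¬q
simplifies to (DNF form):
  ¬q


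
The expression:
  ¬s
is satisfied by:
  {s: False}


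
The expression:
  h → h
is always true.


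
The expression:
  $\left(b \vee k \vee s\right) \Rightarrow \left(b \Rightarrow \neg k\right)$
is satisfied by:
  {k: False, b: False}
  {b: True, k: False}
  {k: True, b: False}


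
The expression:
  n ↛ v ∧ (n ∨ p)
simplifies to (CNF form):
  n ∧ ¬v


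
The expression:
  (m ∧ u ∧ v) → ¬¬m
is always true.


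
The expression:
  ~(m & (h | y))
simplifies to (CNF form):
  (~h | ~m) & (~m | ~y)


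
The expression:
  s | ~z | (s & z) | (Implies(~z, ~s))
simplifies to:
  True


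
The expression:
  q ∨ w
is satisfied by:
  {q: True, w: True}
  {q: True, w: False}
  {w: True, q: False}


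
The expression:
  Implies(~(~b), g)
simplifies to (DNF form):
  g | ~b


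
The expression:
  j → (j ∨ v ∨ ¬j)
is always true.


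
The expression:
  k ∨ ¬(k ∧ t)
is always true.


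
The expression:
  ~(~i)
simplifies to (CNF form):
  i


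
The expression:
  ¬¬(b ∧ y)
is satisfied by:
  {b: True, y: True}


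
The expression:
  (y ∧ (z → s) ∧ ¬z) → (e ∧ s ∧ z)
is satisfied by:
  {z: True, y: False}
  {y: False, z: False}
  {y: True, z: True}


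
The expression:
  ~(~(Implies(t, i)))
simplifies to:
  i | ~t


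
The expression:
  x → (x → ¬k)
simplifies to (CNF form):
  ¬k ∨ ¬x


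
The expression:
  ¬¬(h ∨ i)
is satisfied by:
  {i: True, h: True}
  {i: True, h: False}
  {h: True, i: False}


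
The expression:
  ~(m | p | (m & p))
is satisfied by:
  {p: False, m: False}


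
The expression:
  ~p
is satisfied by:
  {p: False}


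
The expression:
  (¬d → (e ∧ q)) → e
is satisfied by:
  {e: True, d: False}
  {d: False, e: False}
  {d: True, e: True}


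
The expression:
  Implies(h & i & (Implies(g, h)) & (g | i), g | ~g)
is always true.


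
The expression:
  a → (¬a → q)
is always true.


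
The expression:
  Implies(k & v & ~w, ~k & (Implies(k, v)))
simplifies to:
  w | ~k | ~v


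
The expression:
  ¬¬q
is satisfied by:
  {q: True}


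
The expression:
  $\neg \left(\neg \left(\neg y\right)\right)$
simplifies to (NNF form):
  $\neg y$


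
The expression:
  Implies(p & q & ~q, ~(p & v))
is always true.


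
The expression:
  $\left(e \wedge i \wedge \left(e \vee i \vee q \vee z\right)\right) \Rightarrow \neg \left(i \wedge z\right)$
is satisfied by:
  {e: False, z: False, i: False}
  {i: True, e: False, z: False}
  {z: True, e: False, i: False}
  {i: True, z: True, e: False}
  {e: True, i: False, z: False}
  {i: True, e: True, z: False}
  {z: True, e: True, i: False}


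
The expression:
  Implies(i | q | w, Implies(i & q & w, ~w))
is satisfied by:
  {w: False, q: False, i: False}
  {i: True, w: False, q: False}
  {q: True, w: False, i: False}
  {i: True, q: True, w: False}
  {w: True, i: False, q: False}
  {i: True, w: True, q: False}
  {q: True, w: True, i: False}


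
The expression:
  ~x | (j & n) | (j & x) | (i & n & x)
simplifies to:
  j | ~x | (i & n)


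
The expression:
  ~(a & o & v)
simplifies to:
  ~a | ~o | ~v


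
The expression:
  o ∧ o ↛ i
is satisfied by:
  {o: True, i: False}


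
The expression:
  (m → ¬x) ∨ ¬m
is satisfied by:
  {m: False, x: False}
  {x: True, m: False}
  {m: True, x: False}


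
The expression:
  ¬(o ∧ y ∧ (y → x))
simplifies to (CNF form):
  ¬o ∨ ¬x ∨ ¬y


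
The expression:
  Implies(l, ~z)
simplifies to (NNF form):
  ~l | ~z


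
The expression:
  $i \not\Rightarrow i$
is never true.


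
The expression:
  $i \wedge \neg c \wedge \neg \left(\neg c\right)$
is never true.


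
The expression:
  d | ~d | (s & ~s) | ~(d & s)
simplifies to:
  True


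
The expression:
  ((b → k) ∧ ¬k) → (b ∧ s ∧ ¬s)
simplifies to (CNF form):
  b ∨ k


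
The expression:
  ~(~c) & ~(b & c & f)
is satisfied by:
  {c: True, b: False, f: False}
  {c: True, f: True, b: False}
  {c: True, b: True, f: False}


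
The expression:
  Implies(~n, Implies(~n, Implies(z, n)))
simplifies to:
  n | ~z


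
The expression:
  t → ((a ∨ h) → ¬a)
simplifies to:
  ¬a ∨ ¬t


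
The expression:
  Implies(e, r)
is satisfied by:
  {r: True, e: False}
  {e: False, r: False}
  {e: True, r: True}


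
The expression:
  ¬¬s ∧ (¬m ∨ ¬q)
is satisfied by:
  {s: True, m: False, q: False}
  {s: True, q: True, m: False}
  {s: True, m: True, q: False}


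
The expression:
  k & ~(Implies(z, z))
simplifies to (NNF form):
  False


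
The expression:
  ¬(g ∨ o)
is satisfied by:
  {g: False, o: False}


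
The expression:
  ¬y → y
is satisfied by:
  {y: True}


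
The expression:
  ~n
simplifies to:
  ~n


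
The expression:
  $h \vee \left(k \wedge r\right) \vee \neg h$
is always true.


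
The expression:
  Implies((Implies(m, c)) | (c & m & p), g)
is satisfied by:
  {m: True, g: True, c: False}
  {g: True, c: False, m: False}
  {m: True, g: True, c: True}
  {g: True, c: True, m: False}
  {m: True, c: False, g: False}


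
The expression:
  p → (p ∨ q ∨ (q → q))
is always true.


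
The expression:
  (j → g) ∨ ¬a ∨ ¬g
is always true.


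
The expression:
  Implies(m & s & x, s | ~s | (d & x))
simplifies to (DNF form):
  True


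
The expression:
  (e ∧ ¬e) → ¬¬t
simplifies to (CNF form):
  True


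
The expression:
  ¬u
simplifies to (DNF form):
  ¬u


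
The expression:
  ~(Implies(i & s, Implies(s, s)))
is never true.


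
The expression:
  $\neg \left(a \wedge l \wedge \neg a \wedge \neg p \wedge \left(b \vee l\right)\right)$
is always true.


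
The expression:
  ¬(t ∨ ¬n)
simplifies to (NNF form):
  n ∧ ¬t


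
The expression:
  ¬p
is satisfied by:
  {p: False}


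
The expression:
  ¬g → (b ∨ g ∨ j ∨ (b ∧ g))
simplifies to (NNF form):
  b ∨ g ∨ j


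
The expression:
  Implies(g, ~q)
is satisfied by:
  {g: False, q: False}
  {q: True, g: False}
  {g: True, q: False}


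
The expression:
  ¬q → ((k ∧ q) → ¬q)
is always true.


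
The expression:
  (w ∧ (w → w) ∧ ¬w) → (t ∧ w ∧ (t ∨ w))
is always true.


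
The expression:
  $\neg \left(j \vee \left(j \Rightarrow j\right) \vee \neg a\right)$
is never true.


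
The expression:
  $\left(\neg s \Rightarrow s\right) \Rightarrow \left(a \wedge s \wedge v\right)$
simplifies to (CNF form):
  $\left(a \vee \neg s\right) \wedge \left(v \vee \neg s\right)$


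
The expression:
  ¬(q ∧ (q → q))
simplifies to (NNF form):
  ¬q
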